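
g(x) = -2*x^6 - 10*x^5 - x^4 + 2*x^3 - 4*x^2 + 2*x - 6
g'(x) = -12*x^5 - 50*x^4 - 4*x^3 + 6*x^2 - 8*x + 2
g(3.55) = -9760.01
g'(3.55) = -14836.75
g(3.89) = -16007.25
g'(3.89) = -22311.61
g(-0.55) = -8.29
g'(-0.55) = 4.91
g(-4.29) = 1478.54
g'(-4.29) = 963.85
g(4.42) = -32067.08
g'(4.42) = -39588.92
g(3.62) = -10845.20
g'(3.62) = -16184.10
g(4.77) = -48640.23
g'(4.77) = -55851.32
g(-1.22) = 0.19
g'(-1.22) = -50.38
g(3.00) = -3951.00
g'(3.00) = -7042.00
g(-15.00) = -15245811.00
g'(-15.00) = 6596222.00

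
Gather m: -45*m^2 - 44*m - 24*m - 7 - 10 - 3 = -45*m^2 - 68*m - 20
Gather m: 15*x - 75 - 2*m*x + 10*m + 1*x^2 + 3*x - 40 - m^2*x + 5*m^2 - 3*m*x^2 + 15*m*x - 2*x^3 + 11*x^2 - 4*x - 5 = m^2*(5 - x) + m*(-3*x^2 + 13*x + 10) - 2*x^3 + 12*x^2 + 14*x - 120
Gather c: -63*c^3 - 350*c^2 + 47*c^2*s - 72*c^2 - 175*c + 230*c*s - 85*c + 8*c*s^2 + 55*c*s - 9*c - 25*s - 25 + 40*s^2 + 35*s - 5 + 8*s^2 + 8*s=-63*c^3 + c^2*(47*s - 422) + c*(8*s^2 + 285*s - 269) + 48*s^2 + 18*s - 30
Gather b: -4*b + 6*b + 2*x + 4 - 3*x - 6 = 2*b - x - 2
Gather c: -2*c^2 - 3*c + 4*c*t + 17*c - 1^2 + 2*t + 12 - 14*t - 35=-2*c^2 + c*(4*t + 14) - 12*t - 24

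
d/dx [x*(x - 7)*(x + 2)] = 3*x^2 - 10*x - 14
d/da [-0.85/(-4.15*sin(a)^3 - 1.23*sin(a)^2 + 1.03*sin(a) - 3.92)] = (-10.5825*sin(a)^2 - 2.091*sin(a) + 0.8755)*cos(a)/(4.15*sin(a)^3 + 1.23*sin(a)^2 - 1.03*sin(a) + 3.92)^2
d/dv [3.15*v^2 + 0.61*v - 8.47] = 6.3*v + 0.61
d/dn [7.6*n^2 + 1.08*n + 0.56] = 15.2*n + 1.08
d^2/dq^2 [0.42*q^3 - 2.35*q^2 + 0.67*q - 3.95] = 2.52*q - 4.7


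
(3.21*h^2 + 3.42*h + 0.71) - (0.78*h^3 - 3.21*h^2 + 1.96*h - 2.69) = -0.78*h^3 + 6.42*h^2 + 1.46*h + 3.4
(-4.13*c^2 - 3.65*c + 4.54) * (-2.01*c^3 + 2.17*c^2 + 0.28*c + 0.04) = 8.3013*c^5 - 1.6256*c^4 - 18.2023*c^3 + 8.6646*c^2 + 1.1252*c + 0.1816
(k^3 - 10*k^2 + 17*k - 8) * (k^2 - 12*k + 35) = k^5 - 22*k^4 + 172*k^3 - 562*k^2 + 691*k - 280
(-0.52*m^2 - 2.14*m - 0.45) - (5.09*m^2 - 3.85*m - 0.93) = -5.61*m^2 + 1.71*m + 0.48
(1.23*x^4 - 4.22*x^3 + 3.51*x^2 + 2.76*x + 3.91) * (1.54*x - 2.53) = 1.8942*x^5 - 9.6107*x^4 + 16.082*x^3 - 4.6299*x^2 - 0.961399999999998*x - 9.8923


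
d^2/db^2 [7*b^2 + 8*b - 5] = 14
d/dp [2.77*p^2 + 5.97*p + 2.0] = 5.54*p + 5.97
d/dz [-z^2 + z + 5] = 1 - 2*z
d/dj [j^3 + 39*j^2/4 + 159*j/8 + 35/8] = 3*j^2 + 39*j/2 + 159/8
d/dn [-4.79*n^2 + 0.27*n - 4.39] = 0.27 - 9.58*n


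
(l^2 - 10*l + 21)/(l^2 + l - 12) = (l - 7)/(l + 4)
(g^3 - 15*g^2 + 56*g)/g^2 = g - 15 + 56/g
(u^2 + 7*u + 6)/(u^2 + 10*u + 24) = (u + 1)/(u + 4)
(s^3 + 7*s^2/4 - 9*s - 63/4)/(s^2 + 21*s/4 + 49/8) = 2*(s^2 - 9)/(2*s + 7)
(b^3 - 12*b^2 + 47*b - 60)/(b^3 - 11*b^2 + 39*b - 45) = (b - 4)/(b - 3)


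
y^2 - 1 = (y - 1)*(y + 1)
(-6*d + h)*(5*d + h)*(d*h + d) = -30*d^3*h - 30*d^3 - d^2*h^2 - d^2*h + d*h^3 + d*h^2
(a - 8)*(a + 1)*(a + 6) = a^3 - a^2 - 50*a - 48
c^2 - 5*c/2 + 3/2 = (c - 3/2)*(c - 1)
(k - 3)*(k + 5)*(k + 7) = k^3 + 9*k^2 - k - 105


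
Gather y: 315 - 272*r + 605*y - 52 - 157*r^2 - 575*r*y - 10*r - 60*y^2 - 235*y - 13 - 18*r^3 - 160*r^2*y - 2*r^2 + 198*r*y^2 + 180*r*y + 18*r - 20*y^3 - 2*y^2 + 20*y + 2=-18*r^3 - 159*r^2 - 264*r - 20*y^3 + y^2*(198*r - 62) + y*(-160*r^2 - 395*r + 390) + 252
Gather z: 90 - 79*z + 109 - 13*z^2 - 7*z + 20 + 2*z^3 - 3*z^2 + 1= 2*z^3 - 16*z^2 - 86*z + 220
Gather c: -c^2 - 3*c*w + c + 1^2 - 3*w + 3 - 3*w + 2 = -c^2 + c*(1 - 3*w) - 6*w + 6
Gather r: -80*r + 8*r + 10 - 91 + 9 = -72*r - 72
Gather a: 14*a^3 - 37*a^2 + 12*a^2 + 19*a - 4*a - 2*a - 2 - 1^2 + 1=14*a^3 - 25*a^2 + 13*a - 2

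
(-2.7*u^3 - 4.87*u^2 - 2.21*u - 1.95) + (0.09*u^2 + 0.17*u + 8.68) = -2.7*u^3 - 4.78*u^2 - 2.04*u + 6.73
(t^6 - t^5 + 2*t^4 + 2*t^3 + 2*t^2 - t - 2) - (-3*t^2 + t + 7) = t^6 - t^5 + 2*t^4 + 2*t^3 + 5*t^2 - 2*t - 9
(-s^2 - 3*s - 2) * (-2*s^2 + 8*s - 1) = 2*s^4 - 2*s^3 - 19*s^2 - 13*s + 2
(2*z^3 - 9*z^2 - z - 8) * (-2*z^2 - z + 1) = -4*z^5 + 16*z^4 + 13*z^3 + 8*z^2 + 7*z - 8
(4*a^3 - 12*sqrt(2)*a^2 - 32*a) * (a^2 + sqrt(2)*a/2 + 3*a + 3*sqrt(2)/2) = 4*a^5 - 10*sqrt(2)*a^4 + 12*a^4 - 44*a^3 - 30*sqrt(2)*a^3 - 132*a^2 - 16*sqrt(2)*a^2 - 48*sqrt(2)*a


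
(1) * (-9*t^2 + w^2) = -9*t^2 + w^2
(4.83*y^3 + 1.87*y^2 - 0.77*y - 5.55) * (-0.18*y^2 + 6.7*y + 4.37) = -0.8694*y^5 + 32.0244*y^4 + 33.7747*y^3 + 4.0119*y^2 - 40.5499*y - 24.2535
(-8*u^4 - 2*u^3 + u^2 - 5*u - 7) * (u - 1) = -8*u^5 + 6*u^4 + 3*u^3 - 6*u^2 - 2*u + 7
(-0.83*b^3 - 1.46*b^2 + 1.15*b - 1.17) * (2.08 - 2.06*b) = 1.7098*b^4 + 1.2812*b^3 - 5.4058*b^2 + 4.8022*b - 2.4336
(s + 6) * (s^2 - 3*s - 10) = s^3 + 3*s^2 - 28*s - 60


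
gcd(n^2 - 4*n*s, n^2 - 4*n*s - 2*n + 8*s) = -n + 4*s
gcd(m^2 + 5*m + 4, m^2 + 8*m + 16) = m + 4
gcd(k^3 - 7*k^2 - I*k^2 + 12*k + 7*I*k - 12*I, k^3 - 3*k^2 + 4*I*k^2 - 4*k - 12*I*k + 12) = k - 3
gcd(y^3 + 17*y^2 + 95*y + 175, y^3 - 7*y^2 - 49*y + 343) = y + 7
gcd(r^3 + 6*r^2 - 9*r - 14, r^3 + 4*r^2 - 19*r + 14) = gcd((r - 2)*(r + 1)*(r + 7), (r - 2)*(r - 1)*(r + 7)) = r^2 + 5*r - 14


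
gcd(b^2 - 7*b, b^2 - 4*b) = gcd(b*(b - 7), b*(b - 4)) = b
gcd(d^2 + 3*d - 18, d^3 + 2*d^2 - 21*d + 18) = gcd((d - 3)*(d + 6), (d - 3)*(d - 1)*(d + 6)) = d^2 + 3*d - 18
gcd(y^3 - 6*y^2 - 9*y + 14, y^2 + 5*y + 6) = y + 2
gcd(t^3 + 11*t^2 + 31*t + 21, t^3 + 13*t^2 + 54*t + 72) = t + 3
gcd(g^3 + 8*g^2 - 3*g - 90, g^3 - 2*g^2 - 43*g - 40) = g + 5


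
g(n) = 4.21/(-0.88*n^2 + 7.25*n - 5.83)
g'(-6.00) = -0.01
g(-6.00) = -0.05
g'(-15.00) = -0.00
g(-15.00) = -0.01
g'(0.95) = -338.73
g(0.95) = 15.99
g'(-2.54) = -0.06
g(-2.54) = -0.14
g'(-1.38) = -0.13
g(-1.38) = -0.24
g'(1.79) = -0.92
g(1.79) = 0.97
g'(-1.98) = -0.08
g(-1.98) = -0.18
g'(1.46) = -2.38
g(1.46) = 1.46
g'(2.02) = -0.57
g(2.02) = 0.81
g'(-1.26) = -0.15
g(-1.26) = -0.26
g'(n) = 4.21*(1.76*n - 7.25)/(-0.88*n^2 + 7.25*n - 5.83)^2 = (7.4096*n - 30.5225)/(0.88*n^2 - 7.25*n + 5.83)^2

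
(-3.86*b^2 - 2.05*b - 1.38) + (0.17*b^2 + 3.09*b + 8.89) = -3.69*b^2 + 1.04*b + 7.51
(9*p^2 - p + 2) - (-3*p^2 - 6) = 12*p^2 - p + 8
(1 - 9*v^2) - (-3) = 4 - 9*v^2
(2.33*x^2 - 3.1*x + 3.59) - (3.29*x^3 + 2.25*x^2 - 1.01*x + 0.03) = -3.29*x^3 + 0.0800000000000001*x^2 - 2.09*x + 3.56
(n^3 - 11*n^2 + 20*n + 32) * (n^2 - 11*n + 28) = n^5 - 22*n^4 + 169*n^3 - 496*n^2 + 208*n + 896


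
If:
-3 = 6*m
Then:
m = -1/2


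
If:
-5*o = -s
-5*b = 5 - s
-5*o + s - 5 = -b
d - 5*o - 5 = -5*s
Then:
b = 5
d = -115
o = 6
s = 30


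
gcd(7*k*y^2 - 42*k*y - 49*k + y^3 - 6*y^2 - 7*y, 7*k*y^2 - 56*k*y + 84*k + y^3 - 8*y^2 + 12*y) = 7*k + y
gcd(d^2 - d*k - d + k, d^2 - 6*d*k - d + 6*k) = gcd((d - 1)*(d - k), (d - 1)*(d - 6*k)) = d - 1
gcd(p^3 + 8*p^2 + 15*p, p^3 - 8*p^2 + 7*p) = p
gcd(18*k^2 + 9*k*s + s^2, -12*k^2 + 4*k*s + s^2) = 6*k + s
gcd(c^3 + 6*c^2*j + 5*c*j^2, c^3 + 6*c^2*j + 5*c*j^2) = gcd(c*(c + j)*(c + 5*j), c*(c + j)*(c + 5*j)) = c^3 + 6*c^2*j + 5*c*j^2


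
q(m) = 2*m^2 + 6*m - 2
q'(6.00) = 30.00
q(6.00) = 106.00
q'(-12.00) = -42.00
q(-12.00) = 214.00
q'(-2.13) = -2.52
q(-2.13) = -5.71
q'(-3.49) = -7.96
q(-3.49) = 1.42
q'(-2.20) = -2.80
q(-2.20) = -5.52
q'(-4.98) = -13.92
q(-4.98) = 17.72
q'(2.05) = 14.20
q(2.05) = 18.70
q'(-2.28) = -3.12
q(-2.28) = -5.28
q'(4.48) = 23.92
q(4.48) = 65.02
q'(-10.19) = -34.76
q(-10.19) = 144.53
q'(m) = 4*m + 6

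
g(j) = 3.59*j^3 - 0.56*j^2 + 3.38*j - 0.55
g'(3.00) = 96.95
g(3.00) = 101.48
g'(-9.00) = 885.83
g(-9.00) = -2693.44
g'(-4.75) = 251.70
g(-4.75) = -413.99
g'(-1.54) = 30.65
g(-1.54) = -20.19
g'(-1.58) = 32.04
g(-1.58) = -21.45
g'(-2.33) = 64.46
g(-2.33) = -56.88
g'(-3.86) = 168.17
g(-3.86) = -228.41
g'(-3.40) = 131.69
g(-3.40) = -159.62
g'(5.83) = 362.91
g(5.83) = 711.50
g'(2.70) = 78.87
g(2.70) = 75.16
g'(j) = 10.77*j^2 - 1.12*j + 3.38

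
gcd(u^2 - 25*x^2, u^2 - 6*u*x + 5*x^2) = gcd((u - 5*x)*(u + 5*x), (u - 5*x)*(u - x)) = -u + 5*x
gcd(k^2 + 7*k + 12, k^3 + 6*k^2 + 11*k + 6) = k + 3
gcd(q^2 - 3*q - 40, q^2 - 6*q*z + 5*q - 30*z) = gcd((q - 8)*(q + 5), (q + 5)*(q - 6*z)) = q + 5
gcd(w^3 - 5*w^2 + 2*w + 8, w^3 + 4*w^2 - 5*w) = 1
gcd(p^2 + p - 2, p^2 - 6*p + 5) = p - 1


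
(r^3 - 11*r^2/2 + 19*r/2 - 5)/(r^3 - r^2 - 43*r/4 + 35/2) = 2*(r - 1)/(2*r + 7)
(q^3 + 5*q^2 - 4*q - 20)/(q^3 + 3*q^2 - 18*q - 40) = (q - 2)/(q - 4)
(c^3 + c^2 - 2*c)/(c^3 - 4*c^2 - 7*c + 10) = c/(c - 5)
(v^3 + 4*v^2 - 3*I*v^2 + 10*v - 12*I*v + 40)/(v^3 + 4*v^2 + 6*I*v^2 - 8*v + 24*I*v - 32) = (v - 5*I)/(v + 4*I)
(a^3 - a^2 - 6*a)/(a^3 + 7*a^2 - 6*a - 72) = a*(a + 2)/(a^2 + 10*a + 24)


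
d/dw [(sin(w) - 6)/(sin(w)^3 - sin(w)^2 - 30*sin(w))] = -(2*sin(w) + 5)*cos(w)/((sin(w) + 5)^2*sin(w)^2)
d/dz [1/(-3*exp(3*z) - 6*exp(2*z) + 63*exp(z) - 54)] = (exp(2*z) + 4*exp(z)/3 - 7)*exp(z)/(exp(3*z) + 2*exp(2*z) - 21*exp(z) + 18)^2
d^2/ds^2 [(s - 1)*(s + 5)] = 2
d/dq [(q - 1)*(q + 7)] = 2*q + 6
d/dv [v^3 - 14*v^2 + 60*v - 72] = 3*v^2 - 28*v + 60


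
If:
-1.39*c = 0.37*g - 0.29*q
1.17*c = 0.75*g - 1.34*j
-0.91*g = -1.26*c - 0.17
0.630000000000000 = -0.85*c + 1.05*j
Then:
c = -0.55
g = -0.57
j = 0.16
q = -3.34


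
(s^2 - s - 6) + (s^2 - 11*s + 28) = 2*s^2 - 12*s + 22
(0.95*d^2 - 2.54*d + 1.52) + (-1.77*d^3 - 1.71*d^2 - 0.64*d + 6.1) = -1.77*d^3 - 0.76*d^2 - 3.18*d + 7.62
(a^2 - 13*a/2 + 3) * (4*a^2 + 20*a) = 4*a^4 - 6*a^3 - 118*a^2 + 60*a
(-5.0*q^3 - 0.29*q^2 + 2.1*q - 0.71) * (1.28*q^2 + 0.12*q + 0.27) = -6.4*q^5 - 0.9712*q^4 + 1.3032*q^3 - 0.7351*q^2 + 0.4818*q - 0.1917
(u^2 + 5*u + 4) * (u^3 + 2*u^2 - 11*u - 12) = u^5 + 7*u^4 + 3*u^3 - 59*u^2 - 104*u - 48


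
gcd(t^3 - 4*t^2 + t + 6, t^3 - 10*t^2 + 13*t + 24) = t^2 - 2*t - 3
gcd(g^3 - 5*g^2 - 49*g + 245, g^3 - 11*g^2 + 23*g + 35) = g^2 - 12*g + 35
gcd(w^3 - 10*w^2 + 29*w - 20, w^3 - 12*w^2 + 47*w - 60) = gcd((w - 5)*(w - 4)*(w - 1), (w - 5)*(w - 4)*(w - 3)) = w^2 - 9*w + 20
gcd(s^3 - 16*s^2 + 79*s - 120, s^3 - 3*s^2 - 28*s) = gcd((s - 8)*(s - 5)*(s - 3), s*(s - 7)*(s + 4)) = 1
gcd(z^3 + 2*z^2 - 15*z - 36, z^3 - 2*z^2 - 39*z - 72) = z^2 + 6*z + 9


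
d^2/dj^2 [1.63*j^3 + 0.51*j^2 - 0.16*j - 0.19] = 9.78*j + 1.02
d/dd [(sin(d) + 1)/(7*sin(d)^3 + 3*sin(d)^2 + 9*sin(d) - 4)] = -(14*sin(d)^3 + 24*sin(d)^2 + 6*sin(d) + 13)*cos(d)/(7*sin(d)^3 + 3*sin(d)^2 + 9*sin(d) - 4)^2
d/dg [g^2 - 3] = 2*g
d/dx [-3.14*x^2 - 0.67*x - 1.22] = -6.28*x - 0.67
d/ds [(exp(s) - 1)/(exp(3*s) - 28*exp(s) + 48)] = ((1 - exp(s))*(3*exp(2*s) - 28) + exp(3*s) - 28*exp(s) + 48)*exp(s)/(exp(3*s) - 28*exp(s) + 48)^2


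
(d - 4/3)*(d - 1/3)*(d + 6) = d^3 + 13*d^2/3 - 86*d/9 + 8/3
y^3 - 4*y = y*(y - 2)*(y + 2)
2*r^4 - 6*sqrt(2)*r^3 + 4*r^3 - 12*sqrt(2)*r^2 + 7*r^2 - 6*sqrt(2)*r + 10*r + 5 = (r - 5*sqrt(2)/2)*(r - sqrt(2)/2)*(sqrt(2)*r + sqrt(2))^2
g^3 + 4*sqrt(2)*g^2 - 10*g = g*(g - sqrt(2))*(g + 5*sqrt(2))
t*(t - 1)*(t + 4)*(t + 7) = t^4 + 10*t^3 + 17*t^2 - 28*t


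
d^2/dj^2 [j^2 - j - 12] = 2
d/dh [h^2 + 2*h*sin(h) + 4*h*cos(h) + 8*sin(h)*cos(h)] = -4*h*sin(h) + 2*h*cos(h) + 2*h + 2*sin(h) + 4*cos(h) + 8*cos(2*h)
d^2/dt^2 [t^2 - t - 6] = 2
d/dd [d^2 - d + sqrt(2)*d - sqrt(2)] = 2*d - 1 + sqrt(2)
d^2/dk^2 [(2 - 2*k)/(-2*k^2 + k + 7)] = 4*(3*(1 - 2*k)*(-2*k^2 + k + 7) - (k - 1)*(4*k - 1)^2)/(-2*k^2 + k + 7)^3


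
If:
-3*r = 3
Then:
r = -1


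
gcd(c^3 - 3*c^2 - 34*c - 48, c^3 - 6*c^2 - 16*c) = c^2 - 6*c - 16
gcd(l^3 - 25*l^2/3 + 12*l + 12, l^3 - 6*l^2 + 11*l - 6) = l - 3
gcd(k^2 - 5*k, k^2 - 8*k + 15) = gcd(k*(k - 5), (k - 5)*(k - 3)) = k - 5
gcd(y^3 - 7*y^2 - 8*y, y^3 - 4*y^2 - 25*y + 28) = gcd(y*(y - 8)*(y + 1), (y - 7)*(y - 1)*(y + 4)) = 1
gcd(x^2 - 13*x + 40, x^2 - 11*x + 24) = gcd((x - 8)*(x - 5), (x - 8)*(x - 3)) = x - 8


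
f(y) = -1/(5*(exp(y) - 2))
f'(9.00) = 0.00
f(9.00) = 0.00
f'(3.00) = 0.01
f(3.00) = -0.01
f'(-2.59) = 0.00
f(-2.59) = 0.10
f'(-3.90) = 0.00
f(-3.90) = 0.10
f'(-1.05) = 0.03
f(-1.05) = 0.12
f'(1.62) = 0.11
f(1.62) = -0.07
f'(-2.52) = 0.00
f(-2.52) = 0.10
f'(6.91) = 0.00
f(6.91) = -0.00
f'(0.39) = 1.08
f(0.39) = 0.38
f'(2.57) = 0.02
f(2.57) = -0.02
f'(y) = exp(y)/(5*(exp(y) - 2)^2)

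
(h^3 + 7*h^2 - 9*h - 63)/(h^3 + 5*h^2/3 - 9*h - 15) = 3*(h + 7)/(3*h + 5)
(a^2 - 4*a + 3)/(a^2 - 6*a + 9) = (a - 1)/(a - 3)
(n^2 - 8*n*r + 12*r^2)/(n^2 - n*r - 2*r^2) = (n - 6*r)/(n + r)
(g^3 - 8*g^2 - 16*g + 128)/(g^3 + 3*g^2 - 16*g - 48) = (g - 8)/(g + 3)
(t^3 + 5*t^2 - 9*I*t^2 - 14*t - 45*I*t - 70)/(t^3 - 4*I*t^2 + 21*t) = (t^2 + t*(5 - 2*I) - 10*I)/(t*(t + 3*I))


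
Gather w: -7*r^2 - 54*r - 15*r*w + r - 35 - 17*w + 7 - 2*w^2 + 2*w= -7*r^2 - 53*r - 2*w^2 + w*(-15*r - 15) - 28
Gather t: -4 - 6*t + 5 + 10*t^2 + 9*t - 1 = 10*t^2 + 3*t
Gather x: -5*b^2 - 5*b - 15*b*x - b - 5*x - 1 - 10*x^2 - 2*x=-5*b^2 - 6*b - 10*x^2 + x*(-15*b - 7) - 1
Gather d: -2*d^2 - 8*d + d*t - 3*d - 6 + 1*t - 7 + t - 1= -2*d^2 + d*(t - 11) + 2*t - 14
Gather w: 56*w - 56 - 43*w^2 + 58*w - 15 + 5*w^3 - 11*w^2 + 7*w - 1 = 5*w^3 - 54*w^2 + 121*w - 72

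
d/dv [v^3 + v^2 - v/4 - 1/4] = 3*v^2 + 2*v - 1/4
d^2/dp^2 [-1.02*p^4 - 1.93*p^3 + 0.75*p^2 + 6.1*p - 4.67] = -12.24*p^2 - 11.58*p + 1.5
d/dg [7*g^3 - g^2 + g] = 21*g^2 - 2*g + 1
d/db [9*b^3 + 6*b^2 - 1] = 3*b*(9*b + 4)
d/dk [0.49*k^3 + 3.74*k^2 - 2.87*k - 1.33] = 1.47*k^2 + 7.48*k - 2.87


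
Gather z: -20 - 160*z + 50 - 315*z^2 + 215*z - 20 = -315*z^2 + 55*z + 10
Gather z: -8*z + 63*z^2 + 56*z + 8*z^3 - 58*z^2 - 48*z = 8*z^3 + 5*z^2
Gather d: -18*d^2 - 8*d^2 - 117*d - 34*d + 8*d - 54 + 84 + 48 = -26*d^2 - 143*d + 78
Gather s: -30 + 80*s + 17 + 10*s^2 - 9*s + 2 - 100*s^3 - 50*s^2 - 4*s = -100*s^3 - 40*s^2 + 67*s - 11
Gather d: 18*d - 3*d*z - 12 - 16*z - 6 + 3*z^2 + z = d*(18 - 3*z) + 3*z^2 - 15*z - 18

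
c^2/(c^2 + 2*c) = c/(c + 2)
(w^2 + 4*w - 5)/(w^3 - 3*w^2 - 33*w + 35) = 1/(w - 7)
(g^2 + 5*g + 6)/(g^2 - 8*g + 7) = (g^2 + 5*g + 6)/(g^2 - 8*g + 7)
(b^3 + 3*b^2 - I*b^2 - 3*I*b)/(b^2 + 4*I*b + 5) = b*(b + 3)/(b + 5*I)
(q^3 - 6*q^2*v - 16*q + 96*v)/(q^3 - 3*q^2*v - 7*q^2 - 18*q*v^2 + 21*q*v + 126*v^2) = (q^2 - 16)/(q^2 + 3*q*v - 7*q - 21*v)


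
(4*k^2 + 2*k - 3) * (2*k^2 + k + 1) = 8*k^4 + 8*k^3 - k - 3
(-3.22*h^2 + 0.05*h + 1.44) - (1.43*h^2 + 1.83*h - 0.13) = -4.65*h^2 - 1.78*h + 1.57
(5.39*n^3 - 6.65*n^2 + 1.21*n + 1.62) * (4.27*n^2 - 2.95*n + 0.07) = 23.0153*n^5 - 44.296*n^4 + 25.1615*n^3 + 2.8824*n^2 - 4.6943*n + 0.1134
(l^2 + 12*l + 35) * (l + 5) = l^3 + 17*l^2 + 95*l + 175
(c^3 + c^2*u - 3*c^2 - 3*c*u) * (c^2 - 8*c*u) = c^5 - 7*c^4*u - 3*c^4 - 8*c^3*u^2 + 21*c^3*u + 24*c^2*u^2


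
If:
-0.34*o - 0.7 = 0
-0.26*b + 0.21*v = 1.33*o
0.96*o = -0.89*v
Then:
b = 12.33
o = -2.06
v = 2.22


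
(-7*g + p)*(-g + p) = 7*g^2 - 8*g*p + p^2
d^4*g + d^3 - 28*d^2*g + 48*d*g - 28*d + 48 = (d - 4)*(d - 2)*(d + 6)*(d*g + 1)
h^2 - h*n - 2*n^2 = (h - 2*n)*(h + n)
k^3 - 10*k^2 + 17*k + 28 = (k - 7)*(k - 4)*(k + 1)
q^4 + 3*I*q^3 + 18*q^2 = q^2*(q - 3*I)*(q + 6*I)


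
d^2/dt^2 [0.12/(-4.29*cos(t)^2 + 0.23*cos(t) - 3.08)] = (8.833968*(1 - cos(t)^2)^2 - 0.355212*cos(t)^3 - 1.919004*cos(t)^2 + 0.795432*cos(t) - 5.675496)/(4.29*cos(t)^2 - 0.23*cos(t) + 3.08)^3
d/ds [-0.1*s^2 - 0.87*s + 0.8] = -0.2*s - 0.87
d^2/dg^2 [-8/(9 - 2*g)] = 64/(2*g - 9)^3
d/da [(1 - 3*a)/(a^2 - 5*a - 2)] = (3*a^2 - 2*a + 11)/(a^4 - 10*a^3 + 21*a^2 + 20*a + 4)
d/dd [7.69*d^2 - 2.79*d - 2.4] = 15.38*d - 2.79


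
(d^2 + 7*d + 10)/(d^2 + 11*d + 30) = (d + 2)/(d + 6)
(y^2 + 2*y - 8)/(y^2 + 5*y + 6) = (y^2 + 2*y - 8)/(y^2 + 5*y + 6)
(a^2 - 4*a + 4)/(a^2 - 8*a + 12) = (a - 2)/(a - 6)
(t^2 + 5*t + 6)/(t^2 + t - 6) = (t + 2)/(t - 2)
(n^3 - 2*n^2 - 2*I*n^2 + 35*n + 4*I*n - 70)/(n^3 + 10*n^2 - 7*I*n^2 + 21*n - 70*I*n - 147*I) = (n^2 + n*(-2 + 5*I) - 10*I)/(n^2 + 10*n + 21)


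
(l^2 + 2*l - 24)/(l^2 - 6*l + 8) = (l + 6)/(l - 2)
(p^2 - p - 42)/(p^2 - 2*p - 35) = (p + 6)/(p + 5)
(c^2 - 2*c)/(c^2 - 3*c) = (c - 2)/(c - 3)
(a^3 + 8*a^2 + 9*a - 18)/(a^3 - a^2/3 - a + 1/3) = 3*(a^2 + 9*a + 18)/(3*a^2 + 2*a - 1)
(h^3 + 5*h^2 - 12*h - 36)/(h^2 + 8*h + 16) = (h^3 + 5*h^2 - 12*h - 36)/(h^2 + 8*h + 16)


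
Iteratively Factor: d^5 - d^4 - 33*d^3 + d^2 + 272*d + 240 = (d - 4)*(d^4 + 3*d^3 - 21*d^2 - 83*d - 60) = (d - 4)*(d + 1)*(d^3 + 2*d^2 - 23*d - 60) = (d - 5)*(d - 4)*(d + 1)*(d^2 + 7*d + 12) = (d - 5)*(d - 4)*(d + 1)*(d + 4)*(d + 3)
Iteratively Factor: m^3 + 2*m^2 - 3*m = (m)*(m^2 + 2*m - 3) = m*(m - 1)*(m + 3)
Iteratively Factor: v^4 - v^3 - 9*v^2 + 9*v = (v - 3)*(v^3 + 2*v^2 - 3*v) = (v - 3)*(v + 3)*(v^2 - v) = (v - 3)*(v - 1)*(v + 3)*(v)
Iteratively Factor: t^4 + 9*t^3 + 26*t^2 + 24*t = (t + 3)*(t^3 + 6*t^2 + 8*t) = (t + 3)*(t + 4)*(t^2 + 2*t) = t*(t + 3)*(t + 4)*(t + 2)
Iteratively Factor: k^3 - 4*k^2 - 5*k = (k)*(k^2 - 4*k - 5) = k*(k + 1)*(k - 5)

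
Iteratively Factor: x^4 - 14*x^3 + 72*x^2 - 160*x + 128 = (x - 4)*(x^3 - 10*x^2 + 32*x - 32) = (x - 4)^2*(x^2 - 6*x + 8) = (x - 4)^3*(x - 2)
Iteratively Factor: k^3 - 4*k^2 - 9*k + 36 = (k - 4)*(k^2 - 9) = (k - 4)*(k - 3)*(k + 3)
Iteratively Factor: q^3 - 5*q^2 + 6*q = (q)*(q^2 - 5*q + 6) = q*(q - 2)*(q - 3)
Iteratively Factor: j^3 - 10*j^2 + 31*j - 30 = (j - 3)*(j^2 - 7*j + 10) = (j - 5)*(j - 3)*(j - 2)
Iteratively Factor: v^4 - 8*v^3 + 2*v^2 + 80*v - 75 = (v - 5)*(v^3 - 3*v^2 - 13*v + 15) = (v - 5)^2*(v^2 + 2*v - 3) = (v - 5)^2*(v - 1)*(v + 3)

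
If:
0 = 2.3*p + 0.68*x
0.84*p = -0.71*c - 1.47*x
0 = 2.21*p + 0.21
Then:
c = -0.55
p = -0.10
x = 0.32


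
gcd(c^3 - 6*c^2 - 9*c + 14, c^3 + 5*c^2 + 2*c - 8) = c^2 + c - 2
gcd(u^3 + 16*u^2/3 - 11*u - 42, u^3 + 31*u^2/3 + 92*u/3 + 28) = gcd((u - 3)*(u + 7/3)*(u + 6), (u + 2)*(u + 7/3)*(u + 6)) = u^2 + 25*u/3 + 14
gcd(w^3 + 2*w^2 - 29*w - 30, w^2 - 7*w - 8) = w + 1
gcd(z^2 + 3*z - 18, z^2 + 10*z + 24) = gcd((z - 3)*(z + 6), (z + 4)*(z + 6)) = z + 6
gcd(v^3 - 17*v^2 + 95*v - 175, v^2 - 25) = v - 5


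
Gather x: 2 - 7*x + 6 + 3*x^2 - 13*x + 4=3*x^2 - 20*x + 12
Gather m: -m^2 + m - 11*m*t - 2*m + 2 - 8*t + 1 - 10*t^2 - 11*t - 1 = -m^2 + m*(-11*t - 1) - 10*t^2 - 19*t + 2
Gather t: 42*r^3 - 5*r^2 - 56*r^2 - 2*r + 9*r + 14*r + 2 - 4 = 42*r^3 - 61*r^2 + 21*r - 2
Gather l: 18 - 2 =16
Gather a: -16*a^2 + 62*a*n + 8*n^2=-16*a^2 + 62*a*n + 8*n^2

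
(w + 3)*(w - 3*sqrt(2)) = w^2 - 3*sqrt(2)*w + 3*w - 9*sqrt(2)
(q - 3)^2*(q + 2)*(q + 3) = q^4 - q^3 - 15*q^2 + 9*q + 54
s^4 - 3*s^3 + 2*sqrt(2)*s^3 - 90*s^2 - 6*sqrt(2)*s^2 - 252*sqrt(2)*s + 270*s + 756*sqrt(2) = (s - 3)*(s - 7*sqrt(2))*(s + 3*sqrt(2))*(s + 6*sqrt(2))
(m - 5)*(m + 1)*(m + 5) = m^3 + m^2 - 25*m - 25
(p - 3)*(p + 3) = p^2 - 9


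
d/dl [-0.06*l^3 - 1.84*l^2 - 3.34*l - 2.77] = -0.18*l^2 - 3.68*l - 3.34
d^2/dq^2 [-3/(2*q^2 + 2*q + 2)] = 3*(q^2 + q - (2*q + 1)^2 + 1)/(q^2 + q + 1)^3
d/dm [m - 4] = 1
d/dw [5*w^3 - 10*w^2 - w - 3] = 15*w^2 - 20*w - 1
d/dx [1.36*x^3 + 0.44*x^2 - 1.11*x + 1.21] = 4.08*x^2 + 0.88*x - 1.11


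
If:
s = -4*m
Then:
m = -s/4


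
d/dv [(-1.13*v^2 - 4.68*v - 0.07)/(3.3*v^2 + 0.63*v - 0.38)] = (14.7321*v^2 + 1.3208*v + 1.8225)/(10.89*v^4 + 4.158*v^3 - 2.1111*v^2 - 0.4788*v + 0.1444)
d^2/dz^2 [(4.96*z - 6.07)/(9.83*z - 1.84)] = -993.649822/(9.83*z - 1.84)^3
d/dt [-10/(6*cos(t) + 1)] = -60*sin(t)/(6*cos(t) + 1)^2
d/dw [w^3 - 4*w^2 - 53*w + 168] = 3*w^2 - 8*w - 53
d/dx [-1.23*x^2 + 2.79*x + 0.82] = 2.79 - 2.46*x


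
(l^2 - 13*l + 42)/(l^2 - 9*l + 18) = (l - 7)/(l - 3)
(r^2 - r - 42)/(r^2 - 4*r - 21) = (r + 6)/(r + 3)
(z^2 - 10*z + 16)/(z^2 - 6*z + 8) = (z - 8)/(z - 4)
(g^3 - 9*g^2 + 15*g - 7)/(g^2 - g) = g - 8 + 7/g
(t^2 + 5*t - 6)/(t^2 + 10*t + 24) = (t - 1)/(t + 4)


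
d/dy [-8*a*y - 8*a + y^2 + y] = -8*a + 2*y + 1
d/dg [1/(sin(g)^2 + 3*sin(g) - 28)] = -(2*sin(g) + 3)*cos(g)/(sin(g)^2 + 3*sin(g) - 28)^2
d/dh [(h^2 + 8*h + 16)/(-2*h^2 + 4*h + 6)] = (5*h^2 + 19*h - 4)/(h^4 - 4*h^3 - 2*h^2 + 12*h + 9)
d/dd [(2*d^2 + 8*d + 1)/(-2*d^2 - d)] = (14*d^2 + 4*d + 1)/(d^2*(4*d^2 + 4*d + 1))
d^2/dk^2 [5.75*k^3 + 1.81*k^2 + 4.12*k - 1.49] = 34.5*k + 3.62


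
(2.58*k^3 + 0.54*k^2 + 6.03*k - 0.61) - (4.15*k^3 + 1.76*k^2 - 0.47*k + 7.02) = -1.57*k^3 - 1.22*k^2 + 6.5*k - 7.63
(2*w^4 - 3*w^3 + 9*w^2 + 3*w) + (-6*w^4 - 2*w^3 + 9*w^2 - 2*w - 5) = -4*w^4 - 5*w^3 + 18*w^2 + w - 5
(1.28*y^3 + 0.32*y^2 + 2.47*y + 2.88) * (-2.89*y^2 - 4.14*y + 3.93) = -3.6992*y^5 - 6.224*y^4 - 3.4327*y^3 - 17.2914*y^2 - 2.2161*y + 11.3184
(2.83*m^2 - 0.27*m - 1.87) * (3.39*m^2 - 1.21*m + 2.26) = 9.5937*m^4 - 4.3396*m^3 + 0.383199999999999*m^2 + 1.6525*m - 4.2262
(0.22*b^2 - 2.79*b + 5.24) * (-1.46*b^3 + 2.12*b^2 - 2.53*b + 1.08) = -0.3212*b^5 + 4.5398*b^4 - 14.1218*b^3 + 18.4051*b^2 - 16.2704*b + 5.6592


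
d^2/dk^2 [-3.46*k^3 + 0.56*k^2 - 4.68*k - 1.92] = 1.12 - 20.76*k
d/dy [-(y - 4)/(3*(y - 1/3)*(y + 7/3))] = 3*(9*y^2 - 72*y - 65)/(81*y^4 + 324*y^3 + 198*y^2 - 252*y + 49)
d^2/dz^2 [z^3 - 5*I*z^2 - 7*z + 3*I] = 6*z - 10*I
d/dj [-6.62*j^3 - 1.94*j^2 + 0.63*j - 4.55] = -19.86*j^2 - 3.88*j + 0.63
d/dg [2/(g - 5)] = -2/(g - 5)^2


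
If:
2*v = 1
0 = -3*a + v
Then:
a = 1/6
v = 1/2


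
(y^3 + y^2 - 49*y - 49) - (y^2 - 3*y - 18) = y^3 - 46*y - 31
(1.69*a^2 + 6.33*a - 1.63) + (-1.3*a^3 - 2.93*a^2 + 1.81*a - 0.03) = -1.3*a^3 - 1.24*a^2 + 8.14*a - 1.66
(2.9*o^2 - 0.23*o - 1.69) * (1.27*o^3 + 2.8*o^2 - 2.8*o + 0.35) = 3.683*o^5 + 7.8279*o^4 - 10.9103*o^3 - 3.073*o^2 + 4.6515*o - 0.5915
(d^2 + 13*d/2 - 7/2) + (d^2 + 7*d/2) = 2*d^2 + 10*d - 7/2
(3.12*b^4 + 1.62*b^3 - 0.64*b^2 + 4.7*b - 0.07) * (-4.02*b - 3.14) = -12.5424*b^5 - 16.3092*b^4 - 2.514*b^3 - 16.8844*b^2 - 14.4766*b + 0.2198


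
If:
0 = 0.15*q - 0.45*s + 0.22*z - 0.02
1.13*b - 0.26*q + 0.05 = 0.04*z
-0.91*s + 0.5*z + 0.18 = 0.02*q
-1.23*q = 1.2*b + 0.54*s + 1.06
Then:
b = -0.16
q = 0.07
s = -1.78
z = -3.59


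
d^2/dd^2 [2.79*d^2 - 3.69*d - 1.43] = 5.58000000000000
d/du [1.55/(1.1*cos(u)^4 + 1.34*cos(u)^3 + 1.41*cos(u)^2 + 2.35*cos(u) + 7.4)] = (6.82*cos(u)^3 + 6.231*cos(u)^2 + 4.371*cos(u) + 3.6425)*sin(u)/(1.1*cos(u)^4 + 1.34*cos(u)^3 + 1.41*cos(u)^2 + 2.35*cos(u) + 7.4)^2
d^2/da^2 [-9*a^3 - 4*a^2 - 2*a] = -54*a - 8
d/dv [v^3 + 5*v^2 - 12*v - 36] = 3*v^2 + 10*v - 12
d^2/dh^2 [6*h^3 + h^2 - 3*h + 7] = 36*h + 2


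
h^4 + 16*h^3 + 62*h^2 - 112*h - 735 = (h - 3)*(h + 5)*(h + 7)^2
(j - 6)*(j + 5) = j^2 - j - 30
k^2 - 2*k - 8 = (k - 4)*(k + 2)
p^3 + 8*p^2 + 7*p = p*(p + 1)*(p + 7)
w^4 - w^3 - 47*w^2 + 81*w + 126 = (w - 6)*(w - 3)*(w + 1)*(w + 7)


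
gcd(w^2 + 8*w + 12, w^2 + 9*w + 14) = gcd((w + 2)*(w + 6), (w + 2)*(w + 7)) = w + 2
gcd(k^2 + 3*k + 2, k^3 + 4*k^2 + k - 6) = k + 2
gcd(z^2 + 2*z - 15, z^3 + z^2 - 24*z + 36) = z - 3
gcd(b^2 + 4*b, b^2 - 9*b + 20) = 1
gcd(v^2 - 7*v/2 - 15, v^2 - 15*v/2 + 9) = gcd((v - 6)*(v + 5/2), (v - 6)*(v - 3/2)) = v - 6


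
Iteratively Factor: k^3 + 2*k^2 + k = (k)*(k^2 + 2*k + 1) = k*(k + 1)*(k + 1)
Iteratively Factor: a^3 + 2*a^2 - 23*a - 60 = (a + 4)*(a^2 - 2*a - 15) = (a - 5)*(a + 4)*(a + 3)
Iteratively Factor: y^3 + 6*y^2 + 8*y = (y)*(y^2 + 6*y + 8) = y*(y + 4)*(y + 2)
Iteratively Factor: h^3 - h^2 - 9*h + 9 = (h + 3)*(h^2 - 4*h + 3) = (h - 3)*(h + 3)*(h - 1)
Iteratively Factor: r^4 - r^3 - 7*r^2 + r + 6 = (r - 1)*(r^3 - 7*r - 6) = (r - 3)*(r - 1)*(r^2 + 3*r + 2) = (r - 3)*(r - 1)*(r + 1)*(r + 2)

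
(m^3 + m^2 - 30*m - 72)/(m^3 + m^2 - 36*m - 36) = (m^2 + 7*m + 12)/(m^2 + 7*m + 6)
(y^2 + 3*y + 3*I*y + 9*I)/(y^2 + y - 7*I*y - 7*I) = (y^2 + 3*y*(1 + I) + 9*I)/(y^2 + y*(1 - 7*I) - 7*I)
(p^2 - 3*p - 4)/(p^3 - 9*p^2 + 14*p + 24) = 1/(p - 6)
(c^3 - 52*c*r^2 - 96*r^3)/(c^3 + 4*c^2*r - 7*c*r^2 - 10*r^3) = (c^3 - 52*c*r^2 - 96*r^3)/(c^3 + 4*c^2*r - 7*c*r^2 - 10*r^3)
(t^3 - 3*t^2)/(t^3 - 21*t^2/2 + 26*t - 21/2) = 2*t^2/(2*t^2 - 15*t + 7)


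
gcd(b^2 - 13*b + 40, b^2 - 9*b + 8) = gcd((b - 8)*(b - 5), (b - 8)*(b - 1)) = b - 8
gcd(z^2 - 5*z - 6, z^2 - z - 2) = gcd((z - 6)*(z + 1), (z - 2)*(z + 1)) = z + 1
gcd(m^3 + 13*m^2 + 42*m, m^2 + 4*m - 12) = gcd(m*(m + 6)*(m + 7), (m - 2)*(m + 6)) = m + 6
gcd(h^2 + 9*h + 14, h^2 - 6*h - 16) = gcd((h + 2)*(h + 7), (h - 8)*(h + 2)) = h + 2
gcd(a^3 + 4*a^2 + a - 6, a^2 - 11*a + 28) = 1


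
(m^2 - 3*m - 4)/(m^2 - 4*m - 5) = (m - 4)/(m - 5)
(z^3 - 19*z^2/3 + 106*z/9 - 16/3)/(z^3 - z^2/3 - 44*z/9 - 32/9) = (3*z^2 - 11*z + 6)/(3*z^2 + 7*z + 4)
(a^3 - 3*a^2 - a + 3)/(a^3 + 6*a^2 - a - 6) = (a - 3)/(a + 6)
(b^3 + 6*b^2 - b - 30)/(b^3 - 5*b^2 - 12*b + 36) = (b + 5)/(b - 6)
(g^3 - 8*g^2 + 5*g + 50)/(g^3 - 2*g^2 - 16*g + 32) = (g^3 - 8*g^2 + 5*g + 50)/(g^3 - 2*g^2 - 16*g + 32)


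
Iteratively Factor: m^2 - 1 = (m - 1)*(m + 1)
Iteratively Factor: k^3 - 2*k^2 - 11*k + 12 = (k + 3)*(k^2 - 5*k + 4) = (k - 1)*(k + 3)*(k - 4)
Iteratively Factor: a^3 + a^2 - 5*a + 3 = (a - 1)*(a^2 + 2*a - 3) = (a - 1)^2*(a + 3)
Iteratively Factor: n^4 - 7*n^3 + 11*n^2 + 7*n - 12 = (n - 1)*(n^3 - 6*n^2 + 5*n + 12) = (n - 1)*(n + 1)*(n^2 - 7*n + 12) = (n - 4)*(n - 1)*(n + 1)*(n - 3)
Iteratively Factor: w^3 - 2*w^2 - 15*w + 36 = (w - 3)*(w^2 + w - 12) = (w - 3)*(w + 4)*(w - 3)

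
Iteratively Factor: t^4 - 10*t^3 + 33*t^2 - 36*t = (t - 4)*(t^3 - 6*t^2 + 9*t) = (t - 4)*(t - 3)*(t^2 - 3*t) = t*(t - 4)*(t - 3)*(t - 3)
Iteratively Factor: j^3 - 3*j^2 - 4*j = (j)*(j^2 - 3*j - 4) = j*(j - 4)*(j + 1)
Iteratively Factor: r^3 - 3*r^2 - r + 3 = (r - 3)*(r^2 - 1) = (r - 3)*(r + 1)*(r - 1)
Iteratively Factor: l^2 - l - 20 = (l + 4)*(l - 5)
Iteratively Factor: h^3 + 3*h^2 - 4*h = (h)*(h^2 + 3*h - 4) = h*(h + 4)*(h - 1)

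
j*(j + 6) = j^2 + 6*j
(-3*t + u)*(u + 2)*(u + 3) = -3*t*u^2 - 15*t*u - 18*t + u^3 + 5*u^2 + 6*u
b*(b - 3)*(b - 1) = b^3 - 4*b^2 + 3*b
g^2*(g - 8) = g^3 - 8*g^2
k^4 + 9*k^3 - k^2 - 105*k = k*(k - 3)*(k + 5)*(k + 7)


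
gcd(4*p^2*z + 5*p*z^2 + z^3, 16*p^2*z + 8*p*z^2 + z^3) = 4*p*z + z^2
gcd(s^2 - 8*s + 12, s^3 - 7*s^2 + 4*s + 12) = s^2 - 8*s + 12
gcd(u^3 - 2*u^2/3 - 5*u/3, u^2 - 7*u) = u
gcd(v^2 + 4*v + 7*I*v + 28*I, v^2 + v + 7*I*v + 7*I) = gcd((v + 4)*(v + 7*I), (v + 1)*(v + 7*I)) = v + 7*I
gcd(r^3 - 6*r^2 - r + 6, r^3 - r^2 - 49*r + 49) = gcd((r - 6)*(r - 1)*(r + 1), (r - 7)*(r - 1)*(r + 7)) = r - 1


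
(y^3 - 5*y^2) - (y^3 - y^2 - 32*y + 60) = -4*y^2 + 32*y - 60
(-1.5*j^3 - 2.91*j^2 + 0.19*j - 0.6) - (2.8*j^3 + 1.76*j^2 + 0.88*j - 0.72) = -4.3*j^3 - 4.67*j^2 - 0.69*j + 0.12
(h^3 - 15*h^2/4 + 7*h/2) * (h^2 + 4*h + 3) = h^5 + h^4/4 - 17*h^3/2 + 11*h^2/4 + 21*h/2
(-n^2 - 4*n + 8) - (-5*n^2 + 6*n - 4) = 4*n^2 - 10*n + 12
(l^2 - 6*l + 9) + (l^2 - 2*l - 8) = 2*l^2 - 8*l + 1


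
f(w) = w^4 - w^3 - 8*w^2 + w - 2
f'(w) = 4*w^3 - 3*w^2 - 16*w + 1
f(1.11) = -10.60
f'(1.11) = -14.99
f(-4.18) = 232.36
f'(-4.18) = -276.68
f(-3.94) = 172.02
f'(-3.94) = -227.18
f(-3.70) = 122.85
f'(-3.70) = -183.48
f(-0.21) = -2.55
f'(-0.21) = 4.19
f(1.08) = -10.15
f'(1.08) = -14.74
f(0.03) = -1.98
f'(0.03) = 0.52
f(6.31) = 1019.86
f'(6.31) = 785.55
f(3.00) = -17.00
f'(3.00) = 34.00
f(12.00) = 17866.00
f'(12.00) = 6289.00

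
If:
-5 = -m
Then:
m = 5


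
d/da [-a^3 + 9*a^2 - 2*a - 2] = -3*a^2 + 18*a - 2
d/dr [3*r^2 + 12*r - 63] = 6*r + 12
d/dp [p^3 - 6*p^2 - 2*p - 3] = 3*p^2 - 12*p - 2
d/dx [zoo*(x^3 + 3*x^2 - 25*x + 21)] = zoo*(x^2 + x + 1)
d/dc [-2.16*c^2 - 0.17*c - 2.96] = -4.32*c - 0.17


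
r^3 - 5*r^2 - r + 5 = (r - 5)*(r - 1)*(r + 1)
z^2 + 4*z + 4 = (z + 2)^2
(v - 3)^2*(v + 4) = v^3 - 2*v^2 - 15*v + 36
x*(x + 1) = x^2 + x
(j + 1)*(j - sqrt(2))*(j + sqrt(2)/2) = j^3 - sqrt(2)*j^2/2 + j^2 - j - sqrt(2)*j/2 - 1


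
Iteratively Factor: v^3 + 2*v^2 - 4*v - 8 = (v + 2)*(v^2 - 4) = (v + 2)^2*(v - 2)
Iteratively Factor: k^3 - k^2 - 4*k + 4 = (k - 2)*(k^2 + k - 2) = (k - 2)*(k - 1)*(k + 2)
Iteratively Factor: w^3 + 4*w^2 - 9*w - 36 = (w + 4)*(w^2 - 9) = (w - 3)*(w + 4)*(w + 3)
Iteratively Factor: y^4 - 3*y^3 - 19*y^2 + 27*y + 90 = (y + 2)*(y^3 - 5*y^2 - 9*y + 45) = (y - 3)*(y + 2)*(y^2 - 2*y - 15) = (y - 3)*(y + 2)*(y + 3)*(y - 5)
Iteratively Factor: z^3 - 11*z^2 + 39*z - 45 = (z - 5)*(z^2 - 6*z + 9) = (z - 5)*(z - 3)*(z - 3)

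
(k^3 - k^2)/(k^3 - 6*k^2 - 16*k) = k*(1 - k)/(-k^2 + 6*k + 16)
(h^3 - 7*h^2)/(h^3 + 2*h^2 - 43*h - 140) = h^2/(h^2 + 9*h + 20)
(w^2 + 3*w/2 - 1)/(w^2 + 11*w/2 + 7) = (2*w - 1)/(2*w + 7)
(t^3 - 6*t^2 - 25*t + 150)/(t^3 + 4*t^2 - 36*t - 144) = (t^2 - 25)/(t^2 + 10*t + 24)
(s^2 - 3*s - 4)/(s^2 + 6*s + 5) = (s - 4)/(s + 5)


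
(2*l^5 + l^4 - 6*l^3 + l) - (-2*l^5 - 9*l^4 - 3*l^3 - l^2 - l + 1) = 4*l^5 + 10*l^4 - 3*l^3 + l^2 + 2*l - 1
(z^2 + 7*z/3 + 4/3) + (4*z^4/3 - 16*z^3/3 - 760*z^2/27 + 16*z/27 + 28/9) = 4*z^4/3 - 16*z^3/3 - 733*z^2/27 + 79*z/27 + 40/9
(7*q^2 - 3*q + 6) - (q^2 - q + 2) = 6*q^2 - 2*q + 4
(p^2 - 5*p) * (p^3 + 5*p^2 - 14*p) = p^5 - 39*p^3 + 70*p^2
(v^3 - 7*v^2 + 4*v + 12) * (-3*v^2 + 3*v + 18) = -3*v^5 + 24*v^4 - 15*v^3 - 150*v^2 + 108*v + 216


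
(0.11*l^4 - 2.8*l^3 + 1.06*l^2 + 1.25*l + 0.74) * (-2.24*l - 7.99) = -0.2464*l^5 + 5.3931*l^4 + 19.9976*l^3 - 11.2694*l^2 - 11.6451*l - 5.9126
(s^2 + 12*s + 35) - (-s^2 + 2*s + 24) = 2*s^2 + 10*s + 11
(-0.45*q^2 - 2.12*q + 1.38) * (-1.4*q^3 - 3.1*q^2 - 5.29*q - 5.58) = 0.63*q^5 + 4.363*q^4 + 7.0205*q^3 + 9.4478*q^2 + 4.5294*q - 7.7004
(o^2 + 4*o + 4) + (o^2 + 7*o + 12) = 2*o^2 + 11*o + 16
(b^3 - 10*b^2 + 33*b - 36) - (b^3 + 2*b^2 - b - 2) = -12*b^2 + 34*b - 34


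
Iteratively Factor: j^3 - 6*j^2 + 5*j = (j)*(j^2 - 6*j + 5) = j*(j - 5)*(j - 1)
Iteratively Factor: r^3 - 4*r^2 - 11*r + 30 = (r + 3)*(r^2 - 7*r + 10) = (r - 5)*(r + 3)*(r - 2)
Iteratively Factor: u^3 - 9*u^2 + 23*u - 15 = (u - 3)*(u^2 - 6*u + 5) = (u - 5)*(u - 3)*(u - 1)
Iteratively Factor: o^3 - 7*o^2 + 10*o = (o - 2)*(o^2 - 5*o) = (o - 5)*(o - 2)*(o)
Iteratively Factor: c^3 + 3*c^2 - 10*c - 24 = (c + 4)*(c^2 - c - 6) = (c - 3)*(c + 4)*(c + 2)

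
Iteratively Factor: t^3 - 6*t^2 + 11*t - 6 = (t - 3)*(t^2 - 3*t + 2) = (t - 3)*(t - 2)*(t - 1)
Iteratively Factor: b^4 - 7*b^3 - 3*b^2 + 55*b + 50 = (b - 5)*(b^3 - 2*b^2 - 13*b - 10) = (b - 5)*(b + 1)*(b^2 - 3*b - 10) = (b - 5)^2*(b + 1)*(b + 2)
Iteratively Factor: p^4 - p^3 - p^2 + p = (p)*(p^3 - p^2 - p + 1) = p*(p + 1)*(p^2 - 2*p + 1) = p*(p - 1)*(p + 1)*(p - 1)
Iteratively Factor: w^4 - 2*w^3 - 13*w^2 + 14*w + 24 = (w + 1)*(w^3 - 3*w^2 - 10*w + 24) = (w - 2)*(w + 1)*(w^2 - w - 12) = (w - 4)*(w - 2)*(w + 1)*(w + 3)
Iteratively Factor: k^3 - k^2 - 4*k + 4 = (k + 2)*(k^2 - 3*k + 2) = (k - 2)*(k + 2)*(k - 1)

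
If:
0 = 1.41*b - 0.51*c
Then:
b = 0.361702127659574*c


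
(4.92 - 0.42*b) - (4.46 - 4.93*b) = 4.51*b + 0.46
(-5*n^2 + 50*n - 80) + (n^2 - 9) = -4*n^2 + 50*n - 89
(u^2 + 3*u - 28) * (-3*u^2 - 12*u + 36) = -3*u^4 - 21*u^3 + 84*u^2 + 444*u - 1008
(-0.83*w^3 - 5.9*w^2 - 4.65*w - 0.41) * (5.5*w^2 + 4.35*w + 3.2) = -4.565*w^5 - 36.0605*w^4 - 53.896*w^3 - 41.3625*w^2 - 16.6635*w - 1.312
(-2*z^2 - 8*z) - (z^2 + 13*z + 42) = -3*z^2 - 21*z - 42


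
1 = 1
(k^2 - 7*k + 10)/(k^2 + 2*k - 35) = (k - 2)/(k + 7)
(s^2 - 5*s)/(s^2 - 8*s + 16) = s*(s - 5)/(s^2 - 8*s + 16)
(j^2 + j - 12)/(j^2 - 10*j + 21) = (j + 4)/(j - 7)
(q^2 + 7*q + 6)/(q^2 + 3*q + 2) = (q + 6)/(q + 2)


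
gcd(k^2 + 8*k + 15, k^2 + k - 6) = k + 3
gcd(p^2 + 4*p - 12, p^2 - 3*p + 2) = p - 2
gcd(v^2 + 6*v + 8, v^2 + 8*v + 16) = v + 4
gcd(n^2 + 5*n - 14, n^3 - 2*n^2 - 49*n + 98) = n^2 + 5*n - 14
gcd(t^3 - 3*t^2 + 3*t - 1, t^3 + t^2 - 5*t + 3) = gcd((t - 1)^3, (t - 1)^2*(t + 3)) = t^2 - 2*t + 1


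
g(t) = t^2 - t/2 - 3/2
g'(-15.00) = -30.50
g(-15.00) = 231.00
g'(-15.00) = -30.50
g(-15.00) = 231.00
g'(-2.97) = -6.44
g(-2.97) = 8.81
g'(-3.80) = -8.10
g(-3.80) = 14.84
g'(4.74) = 8.98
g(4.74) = 18.60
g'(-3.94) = -8.38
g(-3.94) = 15.99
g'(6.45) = 12.40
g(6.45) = 36.88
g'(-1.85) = -4.20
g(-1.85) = 2.85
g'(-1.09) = -2.68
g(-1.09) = 0.23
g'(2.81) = 5.12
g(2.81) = 4.99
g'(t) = 2*t - 1/2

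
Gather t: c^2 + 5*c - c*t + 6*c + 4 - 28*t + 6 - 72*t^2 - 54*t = c^2 + 11*c - 72*t^2 + t*(-c - 82) + 10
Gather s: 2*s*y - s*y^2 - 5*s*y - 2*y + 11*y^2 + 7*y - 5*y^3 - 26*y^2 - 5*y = s*(-y^2 - 3*y) - 5*y^3 - 15*y^2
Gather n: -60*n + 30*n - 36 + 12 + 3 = -30*n - 21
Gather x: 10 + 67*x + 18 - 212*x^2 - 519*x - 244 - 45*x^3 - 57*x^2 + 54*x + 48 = -45*x^3 - 269*x^2 - 398*x - 168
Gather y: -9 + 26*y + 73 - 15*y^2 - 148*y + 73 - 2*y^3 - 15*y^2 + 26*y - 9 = -2*y^3 - 30*y^2 - 96*y + 128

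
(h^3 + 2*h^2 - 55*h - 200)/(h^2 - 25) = (h^2 - 3*h - 40)/(h - 5)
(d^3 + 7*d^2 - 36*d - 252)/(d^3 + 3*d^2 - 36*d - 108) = (d + 7)/(d + 3)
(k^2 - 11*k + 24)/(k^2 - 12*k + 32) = (k - 3)/(k - 4)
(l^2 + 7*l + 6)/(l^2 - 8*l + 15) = (l^2 + 7*l + 6)/(l^2 - 8*l + 15)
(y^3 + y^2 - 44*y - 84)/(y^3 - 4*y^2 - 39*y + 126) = (y + 2)/(y - 3)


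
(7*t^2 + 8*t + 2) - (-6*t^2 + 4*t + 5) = 13*t^2 + 4*t - 3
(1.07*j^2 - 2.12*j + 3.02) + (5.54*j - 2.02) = 1.07*j^2 + 3.42*j + 1.0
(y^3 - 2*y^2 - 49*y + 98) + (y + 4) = y^3 - 2*y^2 - 48*y + 102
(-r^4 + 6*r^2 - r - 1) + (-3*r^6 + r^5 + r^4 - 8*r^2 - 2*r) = -3*r^6 + r^5 - 2*r^2 - 3*r - 1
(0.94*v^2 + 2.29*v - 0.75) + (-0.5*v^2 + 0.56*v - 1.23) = 0.44*v^2 + 2.85*v - 1.98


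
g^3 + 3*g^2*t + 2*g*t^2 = g*(g + t)*(g + 2*t)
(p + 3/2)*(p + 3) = p^2 + 9*p/2 + 9/2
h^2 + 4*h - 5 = (h - 1)*(h + 5)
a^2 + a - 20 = (a - 4)*(a + 5)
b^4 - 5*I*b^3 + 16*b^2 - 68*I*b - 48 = (b - 6*I)*(b - 2*I)*(b - I)*(b + 4*I)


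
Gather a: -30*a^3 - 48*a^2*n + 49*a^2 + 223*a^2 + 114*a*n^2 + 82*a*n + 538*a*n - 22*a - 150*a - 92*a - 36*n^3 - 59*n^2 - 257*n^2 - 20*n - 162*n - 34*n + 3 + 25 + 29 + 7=-30*a^3 + a^2*(272 - 48*n) + a*(114*n^2 + 620*n - 264) - 36*n^3 - 316*n^2 - 216*n + 64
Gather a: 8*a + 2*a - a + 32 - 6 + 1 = 9*a + 27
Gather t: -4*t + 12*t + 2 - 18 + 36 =8*t + 20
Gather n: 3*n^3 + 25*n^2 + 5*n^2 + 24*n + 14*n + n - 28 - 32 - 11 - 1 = 3*n^3 + 30*n^2 + 39*n - 72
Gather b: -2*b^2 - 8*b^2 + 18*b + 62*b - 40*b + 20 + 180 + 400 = -10*b^2 + 40*b + 600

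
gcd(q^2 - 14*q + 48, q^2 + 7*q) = 1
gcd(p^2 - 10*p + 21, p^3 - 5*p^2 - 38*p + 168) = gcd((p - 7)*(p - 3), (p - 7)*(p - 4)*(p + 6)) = p - 7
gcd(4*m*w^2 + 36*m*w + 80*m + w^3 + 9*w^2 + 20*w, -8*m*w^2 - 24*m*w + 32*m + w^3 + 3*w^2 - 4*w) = w + 4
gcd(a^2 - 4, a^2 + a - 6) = a - 2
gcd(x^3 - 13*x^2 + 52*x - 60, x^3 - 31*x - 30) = x - 6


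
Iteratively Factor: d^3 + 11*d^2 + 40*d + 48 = (d + 3)*(d^2 + 8*d + 16) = (d + 3)*(d + 4)*(d + 4)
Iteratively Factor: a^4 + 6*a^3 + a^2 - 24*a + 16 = (a - 1)*(a^3 + 7*a^2 + 8*a - 16) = (a - 1)*(a + 4)*(a^2 + 3*a - 4) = (a - 1)*(a + 4)^2*(a - 1)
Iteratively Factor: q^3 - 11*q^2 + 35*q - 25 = (q - 5)*(q^2 - 6*q + 5) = (q - 5)*(q - 1)*(q - 5)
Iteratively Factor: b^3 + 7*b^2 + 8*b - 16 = (b - 1)*(b^2 + 8*b + 16) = (b - 1)*(b + 4)*(b + 4)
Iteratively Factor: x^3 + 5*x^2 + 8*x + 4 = (x + 1)*(x^2 + 4*x + 4) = (x + 1)*(x + 2)*(x + 2)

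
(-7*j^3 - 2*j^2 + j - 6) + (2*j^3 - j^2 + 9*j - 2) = -5*j^3 - 3*j^2 + 10*j - 8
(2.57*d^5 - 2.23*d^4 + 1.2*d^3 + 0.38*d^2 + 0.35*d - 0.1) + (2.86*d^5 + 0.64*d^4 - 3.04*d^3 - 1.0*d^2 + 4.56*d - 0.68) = 5.43*d^5 - 1.59*d^4 - 1.84*d^3 - 0.62*d^2 + 4.91*d - 0.78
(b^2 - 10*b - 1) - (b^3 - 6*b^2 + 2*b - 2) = -b^3 + 7*b^2 - 12*b + 1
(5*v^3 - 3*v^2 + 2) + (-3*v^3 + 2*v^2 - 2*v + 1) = 2*v^3 - v^2 - 2*v + 3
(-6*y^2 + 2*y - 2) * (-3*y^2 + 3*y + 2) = 18*y^4 - 24*y^3 - 2*y - 4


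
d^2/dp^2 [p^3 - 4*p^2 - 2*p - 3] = 6*p - 8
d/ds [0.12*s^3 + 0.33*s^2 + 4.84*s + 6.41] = 0.36*s^2 + 0.66*s + 4.84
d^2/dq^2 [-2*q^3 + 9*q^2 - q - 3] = 18 - 12*q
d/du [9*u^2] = 18*u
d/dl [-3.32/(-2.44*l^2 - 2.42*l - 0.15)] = (-16.2016*l - 8.0344)/(2.44*l^2 + 2.42*l + 0.15)^2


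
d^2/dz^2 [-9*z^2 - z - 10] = -18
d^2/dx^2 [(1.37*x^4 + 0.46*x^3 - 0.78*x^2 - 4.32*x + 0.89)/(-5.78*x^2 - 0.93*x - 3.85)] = (-91.5390159999999*x^6 - 44.1857879999999*x^5 - 190.029138*x^4 + 221.455444*x^3 - 536.108976*x^2 - 646.412496*x + 30.258398)/(193.100552*x^6 + 93.209436*x^5 + 400.864386*x^4 + 124.976097*x^3 + 267.011745*x^2 + 41.354775*x + 57.066625)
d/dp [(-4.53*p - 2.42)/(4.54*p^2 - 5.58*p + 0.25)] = (20.5662*p^2 + 21.9736*p - 14.6361)/(20.6116*p^4 - 50.6664*p^3 + 33.4064*p^2 - 2.79*p + 0.0625)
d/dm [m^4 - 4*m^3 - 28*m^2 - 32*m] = 4*m^3 - 12*m^2 - 56*m - 32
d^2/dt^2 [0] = 0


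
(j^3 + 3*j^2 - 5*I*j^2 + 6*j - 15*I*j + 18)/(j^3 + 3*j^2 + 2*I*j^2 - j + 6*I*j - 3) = (j - 6*I)/(j + I)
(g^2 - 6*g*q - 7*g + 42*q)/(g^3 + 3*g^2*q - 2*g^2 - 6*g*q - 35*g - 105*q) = (g - 6*q)/(g^2 + 3*g*q + 5*g + 15*q)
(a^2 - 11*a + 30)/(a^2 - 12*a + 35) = (a - 6)/(a - 7)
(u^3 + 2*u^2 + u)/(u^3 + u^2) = (u + 1)/u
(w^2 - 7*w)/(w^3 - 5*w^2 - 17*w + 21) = w/(w^2 + 2*w - 3)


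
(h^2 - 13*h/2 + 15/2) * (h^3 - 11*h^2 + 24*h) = h^5 - 35*h^4/2 + 103*h^3 - 477*h^2/2 + 180*h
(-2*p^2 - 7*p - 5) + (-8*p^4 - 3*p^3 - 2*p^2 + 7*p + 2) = -8*p^4 - 3*p^3 - 4*p^2 - 3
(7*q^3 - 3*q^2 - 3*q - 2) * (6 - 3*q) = -21*q^4 + 51*q^3 - 9*q^2 - 12*q - 12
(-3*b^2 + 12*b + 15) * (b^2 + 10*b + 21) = -3*b^4 - 18*b^3 + 72*b^2 + 402*b + 315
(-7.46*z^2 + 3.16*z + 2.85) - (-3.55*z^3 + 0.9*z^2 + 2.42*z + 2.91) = 3.55*z^3 - 8.36*z^2 + 0.74*z - 0.0600000000000001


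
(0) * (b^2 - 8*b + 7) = 0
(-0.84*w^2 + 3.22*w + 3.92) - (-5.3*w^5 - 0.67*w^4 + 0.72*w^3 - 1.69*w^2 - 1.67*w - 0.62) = 5.3*w^5 + 0.67*w^4 - 0.72*w^3 + 0.85*w^2 + 4.89*w + 4.54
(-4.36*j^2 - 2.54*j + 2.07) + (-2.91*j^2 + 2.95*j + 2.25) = -7.27*j^2 + 0.41*j + 4.32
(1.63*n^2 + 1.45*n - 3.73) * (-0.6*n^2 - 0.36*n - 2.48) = -0.978*n^4 - 1.4568*n^3 - 2.3264*n^2 - 2.2532*n + 9.2504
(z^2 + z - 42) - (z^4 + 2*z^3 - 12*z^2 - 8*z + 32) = -z^4 - 2*z^3 + 13*z^2 + 9*z - 74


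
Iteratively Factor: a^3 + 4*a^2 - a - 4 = (a + 4)*(a^2 - 1) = (a + 1)*(a + 4)*(a - 1)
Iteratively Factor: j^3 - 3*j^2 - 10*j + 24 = (j + 3)*(j^2 - 6*j + 8) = (j - 2)*(j + 3)*(j - 4)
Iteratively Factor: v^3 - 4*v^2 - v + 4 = (v + 1)*(v^2 - 5*v + 4) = (v - 1)*(v + 1)*(v - 4)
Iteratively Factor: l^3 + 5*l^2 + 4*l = (l + 4)*(l^2 + l) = l*(l + 4)*(l + 1)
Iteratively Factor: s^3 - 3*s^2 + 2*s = (s - 1)*(s^2 - 2*s) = s*(s - 1)*(s - 2)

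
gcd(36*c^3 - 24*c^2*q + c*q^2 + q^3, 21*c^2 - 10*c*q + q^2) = -3*c + q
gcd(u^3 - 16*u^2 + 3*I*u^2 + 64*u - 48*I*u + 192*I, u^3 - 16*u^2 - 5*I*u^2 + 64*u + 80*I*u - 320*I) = u^2 - 16*u + 64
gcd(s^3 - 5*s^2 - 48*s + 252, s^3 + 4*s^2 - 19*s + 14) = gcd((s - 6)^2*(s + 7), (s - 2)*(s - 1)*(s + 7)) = s + 7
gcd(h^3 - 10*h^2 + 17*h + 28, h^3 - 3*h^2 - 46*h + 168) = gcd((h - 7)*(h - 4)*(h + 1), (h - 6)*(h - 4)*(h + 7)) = h - 4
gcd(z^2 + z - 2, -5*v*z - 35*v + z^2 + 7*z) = 1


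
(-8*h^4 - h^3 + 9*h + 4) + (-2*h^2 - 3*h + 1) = -8*h^4 - h^3 - 2*h^2 + 6*h + 5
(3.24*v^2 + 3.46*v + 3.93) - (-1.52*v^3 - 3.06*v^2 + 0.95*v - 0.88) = 1.52*v^3 + 6.3*v^2 + 2.51*v + 4.81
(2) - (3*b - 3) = 5 - 3*b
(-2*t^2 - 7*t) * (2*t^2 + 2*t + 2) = -4*t^4 - 18*t^3 - 18*t^2 - 14*t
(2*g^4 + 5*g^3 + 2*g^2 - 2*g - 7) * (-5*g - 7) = -10*g^5 - 39*g^4 - 45*g^3 - 4*g^2 + 49*g + 49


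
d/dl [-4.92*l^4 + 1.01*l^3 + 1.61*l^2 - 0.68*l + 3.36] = -19.68*l^3 + 3.03*l^2 + 3.22*l - 0.68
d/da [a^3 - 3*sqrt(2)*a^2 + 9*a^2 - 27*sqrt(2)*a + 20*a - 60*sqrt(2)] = 3*a^2 - 6*sqrt(2)*a + 18*a - 27*sqrt(2) + 20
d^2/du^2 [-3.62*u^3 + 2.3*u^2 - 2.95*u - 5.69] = 4.6 - 21.72*u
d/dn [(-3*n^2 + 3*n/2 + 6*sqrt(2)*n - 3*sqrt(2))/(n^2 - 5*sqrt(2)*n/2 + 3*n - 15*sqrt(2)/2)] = 3*(-14*n^2 + 2*sqrt(2)*n^2 + 68*sqrt(2)*n - 140 - 3*sqrt(2))/(2*(2*n^4 - 10*sqrt(2)*n^3 + 12*n^3 - 60*sqrt(2)*n^2 + 43*n^2 - 90*sqrt(2)*n + 150*n + 225))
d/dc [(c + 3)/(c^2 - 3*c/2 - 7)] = 2*(2*c^2 - 3*c - (c + 3)*(4*c - 3) - 14)/(-2*c^2 + 3*c + 14)^2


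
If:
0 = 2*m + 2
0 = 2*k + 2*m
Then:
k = 1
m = -1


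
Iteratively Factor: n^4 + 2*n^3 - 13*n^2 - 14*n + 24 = (n - 1)*(n^3 + 3*n^2 - 10*n - 24) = (n - 1)*(n + 2)*(n^2 + n - 12) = (n - 3)*(n - 1)*(n + 2)*(n + 4)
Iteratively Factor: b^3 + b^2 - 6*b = (b - 2)*(b^2 + 3*b) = b*(b - 2)*(b + 3)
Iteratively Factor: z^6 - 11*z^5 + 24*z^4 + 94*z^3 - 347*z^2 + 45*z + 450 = (z - 5)*(z^5 - 6*z^4 - 6*z^3 + 64*z^2 - 27*z - 90) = (z - 5)*(z - 3)*(z^4 - 3*z^3 - 15*z^2 + 19*z + 30) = (z - 5)*(z - 3)*(z + 1)*(z^3 - 4*z^2 - 11*z + 30) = (z - 5)*(z - 3)*(z - 2)*(z + 1)*(z^2 - 2*z - 15) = (z - 5)*(z - 3)*(z - 2)*(z + 1)*(z + 3)*(z - 5)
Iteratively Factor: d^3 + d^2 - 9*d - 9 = (d - 3)*(d^2 + 4*d + 3) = (d - 3)*(d + 1)*(d + 3)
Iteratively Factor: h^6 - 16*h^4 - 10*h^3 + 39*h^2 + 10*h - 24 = (h - 4)*(h^5 + 4*h^4 - 10*h^2 - h + 6) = (h - 4)*(h - 1)*(h^4 + 5*h^3 + 5*h^2 - 5*h - 6) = (h - 4)*(h - 1)*(h + 1)*(h^3 + 4*h^2 + h - 6) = (h - 4)*(h - 1)^2*(h + 1)*(h^2 + 5*h + 6) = (h - 4)*(h - 1)^2*(h + 1)*(h + 3)*(h + 2)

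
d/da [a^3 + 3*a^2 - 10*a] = 3*a^2 + 6*a - 10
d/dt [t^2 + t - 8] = 2*t + 1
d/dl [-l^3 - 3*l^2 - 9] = 3*l*(-l - 2)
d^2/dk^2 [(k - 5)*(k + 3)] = 2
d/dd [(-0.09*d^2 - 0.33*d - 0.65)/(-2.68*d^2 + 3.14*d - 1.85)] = (-1.167*d^2 - 3.151*d + 2.6515)/(7.1824*d^4 - 16.8304*d^3 + 19.7756*d^2 - 11.618*d + 3.4225)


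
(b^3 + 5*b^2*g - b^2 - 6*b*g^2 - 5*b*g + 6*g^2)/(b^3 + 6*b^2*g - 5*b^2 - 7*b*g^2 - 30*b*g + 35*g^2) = (b^2 + 6*b*g - b - 6*g)/(b^2 + 7*b*g - 5*b - 35*g)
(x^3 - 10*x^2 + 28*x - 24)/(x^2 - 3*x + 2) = (x^2 - 8*x + 12)/(x - 1)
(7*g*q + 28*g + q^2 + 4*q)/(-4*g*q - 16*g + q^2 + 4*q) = (7*g + q)/(-4*g + q)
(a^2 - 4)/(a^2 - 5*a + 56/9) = 9*(a^2 - 4)/(9*a^2 - 45*a + 56)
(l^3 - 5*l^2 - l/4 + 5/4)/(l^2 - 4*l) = (4*l^3 - 20*l^2 - l + 5)/(4*l*(l - 4))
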